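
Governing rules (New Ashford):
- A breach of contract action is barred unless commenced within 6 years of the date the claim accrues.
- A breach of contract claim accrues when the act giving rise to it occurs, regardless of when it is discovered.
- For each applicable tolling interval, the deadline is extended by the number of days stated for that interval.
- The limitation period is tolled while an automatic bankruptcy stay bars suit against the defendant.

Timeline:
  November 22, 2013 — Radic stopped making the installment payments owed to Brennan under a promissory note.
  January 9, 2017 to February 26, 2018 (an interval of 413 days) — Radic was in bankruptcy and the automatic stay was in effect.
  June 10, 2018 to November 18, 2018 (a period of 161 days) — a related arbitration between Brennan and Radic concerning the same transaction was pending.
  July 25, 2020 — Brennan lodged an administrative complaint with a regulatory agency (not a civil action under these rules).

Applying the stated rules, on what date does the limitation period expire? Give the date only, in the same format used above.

The claim accrued on November 22, 2013, the date of the act.
The untolled deadline — 6 years after November 22, 2013 — is November 22, 2019.
The automatic bankruptcy stay from January 9, 2017 to February 26, 2018 tolled the period for 413 days, extending the deadline to January 8, 2021.
The pending related arbitration from June 10, 2018 to November 18, 2018 does not toll the period, because no stated rule makes a pending arbitration a tolling event.
Nothing else in the chronology tolls or restarts the period.

January 8, 2021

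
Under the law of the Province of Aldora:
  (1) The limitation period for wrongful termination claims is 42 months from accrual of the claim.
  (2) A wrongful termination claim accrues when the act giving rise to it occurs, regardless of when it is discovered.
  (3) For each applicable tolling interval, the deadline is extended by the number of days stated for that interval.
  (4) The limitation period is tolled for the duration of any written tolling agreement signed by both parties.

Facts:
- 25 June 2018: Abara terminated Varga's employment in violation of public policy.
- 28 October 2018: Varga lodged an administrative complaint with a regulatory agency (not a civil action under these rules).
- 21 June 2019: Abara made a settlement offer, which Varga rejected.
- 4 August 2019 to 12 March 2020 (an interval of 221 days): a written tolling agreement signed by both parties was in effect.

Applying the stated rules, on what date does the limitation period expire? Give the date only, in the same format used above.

3 August 2022

The claim accrued on 25 June 2018, when the wrongful act occurred.
The untolled deadline — 42 months after 25 June 2018 — is 25 December 2021.
The period was tolled for 221 days by the written tolling agreement (4 August 2019 to 12 March 2020), pushing the deadline to 3 August 2022.
Nothing else in the chronology tolls or restarts the period.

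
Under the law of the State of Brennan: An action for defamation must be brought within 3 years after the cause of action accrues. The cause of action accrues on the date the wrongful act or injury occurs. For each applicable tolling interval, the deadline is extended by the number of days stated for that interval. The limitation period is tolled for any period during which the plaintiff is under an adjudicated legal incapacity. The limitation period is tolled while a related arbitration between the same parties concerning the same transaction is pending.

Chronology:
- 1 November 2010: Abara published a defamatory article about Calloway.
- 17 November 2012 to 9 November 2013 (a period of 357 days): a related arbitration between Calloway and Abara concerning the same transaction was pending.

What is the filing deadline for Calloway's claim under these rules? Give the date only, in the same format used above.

The claim accrued on 1 November 2010, when the wrongful act occurred.
3 years from 1 November 2010 is 1 November 2013.
The pending related arbitration from 17 November 2012 to 9 November 2013 tolled the period for 357 days, extending the deadline to 24 October 2014.

24 October 2014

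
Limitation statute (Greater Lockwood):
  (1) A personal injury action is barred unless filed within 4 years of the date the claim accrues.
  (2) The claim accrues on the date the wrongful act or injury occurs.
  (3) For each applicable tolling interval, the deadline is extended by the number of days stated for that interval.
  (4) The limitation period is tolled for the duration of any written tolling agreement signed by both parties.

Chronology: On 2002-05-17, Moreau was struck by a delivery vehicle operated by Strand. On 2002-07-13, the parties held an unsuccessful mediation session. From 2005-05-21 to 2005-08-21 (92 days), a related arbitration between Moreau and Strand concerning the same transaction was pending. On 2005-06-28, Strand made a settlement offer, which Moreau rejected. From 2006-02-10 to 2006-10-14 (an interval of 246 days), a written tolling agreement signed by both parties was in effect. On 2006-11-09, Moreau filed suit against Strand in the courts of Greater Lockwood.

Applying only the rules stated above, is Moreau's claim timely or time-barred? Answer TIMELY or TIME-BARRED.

TIMELY

The limitation period began to run on 2002-05-17.
4 years from 2002-05-17 is 2006-05-17.
Because the written tolling agreement ran from 2006-02-10 to 2006-10-14, the deadline is extended by 246 days to 2007-01-18.
The pending related arbitration from 2005-05-21 to 2005-08-21 does not toll the period, because no stated rule makes a pending arbitration a tolling event.
Nothing else in the chronology tolls or restarts the period.
The 2006-11-09 filing precedes the 2007-01-18 deadline; the claim is timely.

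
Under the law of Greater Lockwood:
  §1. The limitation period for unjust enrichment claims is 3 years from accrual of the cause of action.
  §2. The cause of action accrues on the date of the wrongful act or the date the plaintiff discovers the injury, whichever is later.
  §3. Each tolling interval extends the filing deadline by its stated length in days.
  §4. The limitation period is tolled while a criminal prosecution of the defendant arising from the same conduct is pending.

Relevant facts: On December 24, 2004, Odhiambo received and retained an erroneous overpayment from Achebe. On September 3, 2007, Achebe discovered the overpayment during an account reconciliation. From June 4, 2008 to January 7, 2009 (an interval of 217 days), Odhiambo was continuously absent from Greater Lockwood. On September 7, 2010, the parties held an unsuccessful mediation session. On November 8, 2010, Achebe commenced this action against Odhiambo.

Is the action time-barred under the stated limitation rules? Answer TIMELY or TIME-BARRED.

Taking the later of the act (December 24, 2004) and discovery (September 3, 2007), the claim accrued on September 3, 2007.
3 years from September 3, 2007 is September 3, 2010.
The defendant's absence from the jurisdiction from June 4, 2008 to January 7, 2009 does not toll the period, because no stated rule makes the defendant's absence a tolling event.
The other events in the timeline have no effect on the limitation period under the stated rules.
The November 8, 2010 filing falls after the September 3, 2010 deadline; the claim is time-barred.

TIME-BARRED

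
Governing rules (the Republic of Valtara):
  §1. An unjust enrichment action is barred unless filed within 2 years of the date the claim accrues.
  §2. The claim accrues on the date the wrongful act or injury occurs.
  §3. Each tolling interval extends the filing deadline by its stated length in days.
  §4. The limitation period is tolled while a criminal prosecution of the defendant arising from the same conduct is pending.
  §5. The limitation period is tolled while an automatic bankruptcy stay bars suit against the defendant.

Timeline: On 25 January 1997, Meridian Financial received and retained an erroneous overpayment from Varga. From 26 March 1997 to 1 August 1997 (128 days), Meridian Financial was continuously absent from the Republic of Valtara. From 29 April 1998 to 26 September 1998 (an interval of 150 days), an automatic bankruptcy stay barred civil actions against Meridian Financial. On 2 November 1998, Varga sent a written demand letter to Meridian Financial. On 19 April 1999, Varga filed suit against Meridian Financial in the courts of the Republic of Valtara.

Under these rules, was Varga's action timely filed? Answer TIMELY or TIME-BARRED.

TIMELY

The limitation period began to run on 25 January 1997.
The untolled deadline — 2 years after 25 January 1997 — is 25 January 1999.
The period was tolled for 150 days by the automatic bankruptcy stay (29 April 1998 to 26 September 1998), pushing the deadline to 24 June 1999.
Although the defendant's absence ran from 26 March 1997 to 1 August 1997, the stated rules do not make that a tolling event, so it is disregarded.
None of the other events listed affects the running of the period under the stated rules.
Filing on 19 April 1999 beat the 24 June 1999 deadline — the action is timely.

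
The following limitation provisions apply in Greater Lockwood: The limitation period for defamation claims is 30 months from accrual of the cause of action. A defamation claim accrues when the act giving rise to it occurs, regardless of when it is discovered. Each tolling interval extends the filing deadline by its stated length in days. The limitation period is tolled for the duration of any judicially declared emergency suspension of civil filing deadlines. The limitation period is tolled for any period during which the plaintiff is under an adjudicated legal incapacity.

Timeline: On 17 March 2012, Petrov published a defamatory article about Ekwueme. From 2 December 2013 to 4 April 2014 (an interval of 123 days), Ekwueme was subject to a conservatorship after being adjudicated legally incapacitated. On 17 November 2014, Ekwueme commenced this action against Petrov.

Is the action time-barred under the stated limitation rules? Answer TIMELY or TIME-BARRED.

TIMELY

The claim accrued on 17 March 2012, when the wrongful act occurred.
Adding the 30 months base period to 17 March 2012 gives a deadline of 17 September 2014, before any tolling.
Because the plaintiff's legal incapacity ran from 2 December 2013 to 4 April 2014, the deadline is extended by 123 days to 18 January 2015.
Ekwueme filed on 17 November 2014, before the 18 January 2015 deadline, so the action is timely.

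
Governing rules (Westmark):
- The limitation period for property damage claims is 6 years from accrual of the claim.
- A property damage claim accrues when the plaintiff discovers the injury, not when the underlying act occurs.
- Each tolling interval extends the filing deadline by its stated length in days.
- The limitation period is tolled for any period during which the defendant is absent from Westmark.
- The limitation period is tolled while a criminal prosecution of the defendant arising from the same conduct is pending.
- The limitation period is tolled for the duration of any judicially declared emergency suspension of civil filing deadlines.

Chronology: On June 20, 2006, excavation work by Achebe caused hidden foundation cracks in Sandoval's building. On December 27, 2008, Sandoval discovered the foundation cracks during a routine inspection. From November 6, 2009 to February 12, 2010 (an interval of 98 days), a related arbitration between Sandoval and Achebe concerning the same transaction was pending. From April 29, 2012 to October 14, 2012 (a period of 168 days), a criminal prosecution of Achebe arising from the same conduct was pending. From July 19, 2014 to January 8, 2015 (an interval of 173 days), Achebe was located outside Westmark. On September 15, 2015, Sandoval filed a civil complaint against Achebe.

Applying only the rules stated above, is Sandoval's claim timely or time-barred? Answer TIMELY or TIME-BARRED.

TIMELY

The claim did not accrue until Sandoval discovered the injury on December 27, 2008; the June 20, 2006 act date does not start the clock under the stated rule.
The untolled deadline — 6 years after December 27, 2008 — is December 27, 2014.
The pending criminal prosecution from April 29, 2012 to October 14, 2012 tolled the period for 168 days, extending the deadline to June 13, 2015.
Because the defendant's absence from the jurisdiction ran from July 19, 2014 to January 8, 2015, the deadline is extended by 173 days to December 3, 2015.
No stated provision tolls the period for a pending arbitration, so the interval from November 6, 2009 to February 12, 2010 has no effect on the deadline.
Sandoval filed on September 15, 2015, before the December 3, 2015 deadline, so the action is timely.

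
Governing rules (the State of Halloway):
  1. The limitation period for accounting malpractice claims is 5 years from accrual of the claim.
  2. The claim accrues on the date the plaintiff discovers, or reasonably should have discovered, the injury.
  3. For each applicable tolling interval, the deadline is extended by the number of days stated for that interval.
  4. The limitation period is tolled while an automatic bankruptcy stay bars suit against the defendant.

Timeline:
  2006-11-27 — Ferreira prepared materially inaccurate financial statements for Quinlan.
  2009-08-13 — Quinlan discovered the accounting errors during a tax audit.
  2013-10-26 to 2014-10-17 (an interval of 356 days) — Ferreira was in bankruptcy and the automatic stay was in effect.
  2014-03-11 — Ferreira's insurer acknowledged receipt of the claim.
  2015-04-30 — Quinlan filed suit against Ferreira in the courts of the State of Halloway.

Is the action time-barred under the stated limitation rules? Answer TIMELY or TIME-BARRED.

Under the discovery rule, the claim accrued on 2009-08-13, when Quinlan discovered the injury — not on the 2006-11-27 date of the underlying act.
5 years from 2009-08-13 is 2014-08-13.
The period was tolled for 356 days by the automatic bankruptcy stay (2013-10-26 to 2014-10-17), pushing the deadline to 2015-08-04.
The other events in the timeline have no effect on the limitation period under the stated rules.
The 2015-04-30 filing precedes the 2015-08-04 deadline; the claim is timely.

TIMELY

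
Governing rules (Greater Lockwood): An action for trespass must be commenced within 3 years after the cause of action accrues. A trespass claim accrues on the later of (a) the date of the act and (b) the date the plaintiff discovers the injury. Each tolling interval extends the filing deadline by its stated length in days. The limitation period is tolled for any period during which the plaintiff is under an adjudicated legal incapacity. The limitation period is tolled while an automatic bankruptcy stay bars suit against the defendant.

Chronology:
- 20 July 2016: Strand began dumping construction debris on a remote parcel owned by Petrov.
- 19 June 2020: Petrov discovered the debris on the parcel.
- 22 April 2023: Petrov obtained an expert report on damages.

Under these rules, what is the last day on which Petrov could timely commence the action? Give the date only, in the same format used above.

19 June 2023

The claim accrued on 19 June 2020 — the later of the 20 July 2016 act and the 19 June 2020 discovery.
Adding the 3 years base period to 19 June 2020 gives a deadline of 19 June 2023, before any tolling.
Nothing else in the chronology tolls or restarts the period.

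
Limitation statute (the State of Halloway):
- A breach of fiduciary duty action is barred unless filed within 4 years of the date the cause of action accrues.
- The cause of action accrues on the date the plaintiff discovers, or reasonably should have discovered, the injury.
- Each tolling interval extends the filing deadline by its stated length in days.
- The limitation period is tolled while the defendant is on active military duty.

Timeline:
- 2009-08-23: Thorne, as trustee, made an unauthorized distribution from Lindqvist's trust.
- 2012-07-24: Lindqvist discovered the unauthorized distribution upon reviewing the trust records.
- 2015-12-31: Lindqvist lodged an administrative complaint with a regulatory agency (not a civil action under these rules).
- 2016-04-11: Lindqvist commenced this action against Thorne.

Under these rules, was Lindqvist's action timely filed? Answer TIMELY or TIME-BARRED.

TIMELY

Under the discovery rule, the claim accrued on 2012-07-24, when Lindqvist discovered the injury — not on the 2009-08-23 date of the underlying act.
4 years from 2012-07-24 is 2016-07-24.
Nothing else in the chronology tolls or restarts the period.
The 2016-04-11 filing precedes the 2016-07-24 deadline; the claim is timely.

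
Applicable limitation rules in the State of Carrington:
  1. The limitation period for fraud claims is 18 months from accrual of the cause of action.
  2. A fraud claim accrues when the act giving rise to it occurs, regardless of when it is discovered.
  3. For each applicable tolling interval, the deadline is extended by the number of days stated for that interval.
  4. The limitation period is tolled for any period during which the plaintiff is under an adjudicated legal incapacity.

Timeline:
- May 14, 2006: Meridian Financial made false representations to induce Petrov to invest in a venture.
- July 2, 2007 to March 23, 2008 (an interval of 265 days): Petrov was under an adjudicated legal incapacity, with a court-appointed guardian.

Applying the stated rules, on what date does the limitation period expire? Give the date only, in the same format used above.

The cause of action accrued on May 14, 2006, the date of the act.
18 months from May 14, 2006 is November 14, 2007.
The plaintiff's legal incapacity from July 2, 2007 to March 23, 2008 tolled the period for 265 days, extending the deadline to August 5, 2008.

August 5, 2008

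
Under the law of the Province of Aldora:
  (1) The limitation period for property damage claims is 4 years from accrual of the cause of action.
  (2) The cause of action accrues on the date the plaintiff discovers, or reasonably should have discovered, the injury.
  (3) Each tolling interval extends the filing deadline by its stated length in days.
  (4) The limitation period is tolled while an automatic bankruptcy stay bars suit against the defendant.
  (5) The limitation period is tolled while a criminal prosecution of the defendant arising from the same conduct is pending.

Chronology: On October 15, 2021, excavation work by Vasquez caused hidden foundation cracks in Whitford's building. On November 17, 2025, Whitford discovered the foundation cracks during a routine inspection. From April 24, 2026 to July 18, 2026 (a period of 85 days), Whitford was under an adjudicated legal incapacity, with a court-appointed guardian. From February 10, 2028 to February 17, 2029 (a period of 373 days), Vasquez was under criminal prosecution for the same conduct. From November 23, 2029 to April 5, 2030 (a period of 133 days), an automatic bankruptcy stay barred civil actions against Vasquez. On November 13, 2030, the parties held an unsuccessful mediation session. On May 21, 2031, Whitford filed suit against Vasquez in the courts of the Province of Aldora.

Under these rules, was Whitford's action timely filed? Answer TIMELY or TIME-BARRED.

Accrual is tied to discovery, so the period began on November 17, 2025 rather than on October 15, 2021 when the act occurred.
Adding the 4 years base period to November 17, 2025 gives a deadline of November 17, 2029, before any tolling.
The pending criminal prosecution from February 10, 2028 to February 17, 2029 tolled the period for 373 days, extending the deadline to November 25, 2030.
Because the automatic bankruptcy stay ran from November 23, 2029 to April 5, 2030, the deadline is extended by 133 days to April 7, 2031.
No stated provision tolls the period for the plaintiff's incapacity, so the interval from April 24, 2026 to July 18, 2026 has no effect on the deadline.
The other events in the timeline have no effect on the limitation period under the stated rules.
Whitford filed on May 21, 2031, after the April 7, 2031 deadline, so the action is time-barred.

TIME-BARRED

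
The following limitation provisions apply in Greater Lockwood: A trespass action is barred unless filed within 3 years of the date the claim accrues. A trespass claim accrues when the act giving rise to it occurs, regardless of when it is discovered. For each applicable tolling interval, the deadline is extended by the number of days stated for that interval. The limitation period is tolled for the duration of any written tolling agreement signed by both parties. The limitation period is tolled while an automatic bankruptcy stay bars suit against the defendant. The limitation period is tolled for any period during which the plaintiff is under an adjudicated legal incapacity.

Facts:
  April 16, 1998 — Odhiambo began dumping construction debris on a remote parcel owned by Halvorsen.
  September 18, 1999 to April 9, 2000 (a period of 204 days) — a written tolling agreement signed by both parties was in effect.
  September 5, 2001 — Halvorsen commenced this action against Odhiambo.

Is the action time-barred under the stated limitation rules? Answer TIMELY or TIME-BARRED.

The claim accrued on April 16, 1998, the date of the act.
The untolled deadline — 3 years after April 16, 1998 — is April 16, 2001.
The period was tolled for 204 days by the written tolling agreement (September 18, 1999 to April 9, 2000), pushing the deadline to November 6, 2001.
Halvorsen filed on September 5, 2001, before the November 6, 2001 deadline, so the action is timely.

TIMELY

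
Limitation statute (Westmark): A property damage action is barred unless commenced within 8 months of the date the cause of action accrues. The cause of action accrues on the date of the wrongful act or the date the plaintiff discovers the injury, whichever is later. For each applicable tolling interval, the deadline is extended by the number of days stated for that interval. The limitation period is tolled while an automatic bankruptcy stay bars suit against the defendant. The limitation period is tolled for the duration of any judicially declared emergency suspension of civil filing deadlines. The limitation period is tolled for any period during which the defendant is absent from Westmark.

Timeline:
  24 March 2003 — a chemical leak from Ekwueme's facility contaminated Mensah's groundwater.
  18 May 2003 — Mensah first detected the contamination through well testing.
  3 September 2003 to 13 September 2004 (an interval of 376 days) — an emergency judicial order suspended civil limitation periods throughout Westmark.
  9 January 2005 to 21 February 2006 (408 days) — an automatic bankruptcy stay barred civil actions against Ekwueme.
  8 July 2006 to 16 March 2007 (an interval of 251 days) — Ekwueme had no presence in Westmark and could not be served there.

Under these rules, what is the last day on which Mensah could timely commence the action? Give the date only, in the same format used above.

The claim accrued on 18 May 2003 — the later of the 24 March 2003 act and the 18 May 2003 discovery.
8 months from 18 May 2003 is 18 January 2004.
Because the emergency suspension of filing deadlines ran from 3 September 2003 to 13 September 2004, the deadline is extended by 376 days to 28 January 2005.
The automatic bankruptcy stay from 9 January 2005 to 21 February 2006 tolled the period for 408 days, extending the deadline to 12 March 2006.
By the time the defendant's absence from the jurisdiction began on 8 July 2006, the limitation period had already expired on 12 March 2006; that interval cannot revive it.

12 March 2006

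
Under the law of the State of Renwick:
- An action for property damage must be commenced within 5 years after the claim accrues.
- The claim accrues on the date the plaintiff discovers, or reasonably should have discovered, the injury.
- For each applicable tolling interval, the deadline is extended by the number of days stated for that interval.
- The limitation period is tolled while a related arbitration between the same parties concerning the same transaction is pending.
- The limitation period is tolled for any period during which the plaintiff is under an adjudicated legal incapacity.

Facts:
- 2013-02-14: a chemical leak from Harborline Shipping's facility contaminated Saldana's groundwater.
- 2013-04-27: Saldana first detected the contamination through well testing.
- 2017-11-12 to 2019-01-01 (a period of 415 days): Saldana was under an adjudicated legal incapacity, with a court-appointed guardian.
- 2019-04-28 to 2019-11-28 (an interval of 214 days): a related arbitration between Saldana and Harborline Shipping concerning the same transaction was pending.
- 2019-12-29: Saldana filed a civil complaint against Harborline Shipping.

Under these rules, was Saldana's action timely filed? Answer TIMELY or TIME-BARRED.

TIMELY

Accrual is tied to discovery, so the period began on 2013-04-27 rather than on 2013-02-14 when the act occurred.
Adding the 5 years base period to 2013-04-27 gives a deadline of 2018-04-27, before any tolling.
The period was tolled for 415 days by the plaintiff's legal incapacity (2017-11-12 to 2019-01-01), pushing the deadline to 2019-06-16.
The pending related arbitration from 2019-04-28 to 2019-11-28 tolled the period for 214 days, extending the deadline to 2020-01-16.
The 2019-12-29 filing precedes the 2020-01-16 deadline; the claim is timely.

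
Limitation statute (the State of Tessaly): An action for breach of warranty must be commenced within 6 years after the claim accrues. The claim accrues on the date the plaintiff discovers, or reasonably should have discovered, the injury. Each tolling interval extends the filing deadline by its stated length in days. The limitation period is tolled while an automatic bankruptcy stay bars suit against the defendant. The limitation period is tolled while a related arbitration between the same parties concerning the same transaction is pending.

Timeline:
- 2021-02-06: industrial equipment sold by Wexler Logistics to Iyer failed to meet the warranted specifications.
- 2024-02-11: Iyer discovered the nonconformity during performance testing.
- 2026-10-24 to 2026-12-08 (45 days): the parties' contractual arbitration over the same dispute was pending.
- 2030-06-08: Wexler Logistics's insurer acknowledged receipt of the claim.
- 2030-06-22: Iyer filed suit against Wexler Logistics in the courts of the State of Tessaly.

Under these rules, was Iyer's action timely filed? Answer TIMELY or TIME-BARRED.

The claim did not accrue until Iyer discovered the injury on 2024-02-11; the 2021-02-06 act date does not start the clock under the stated rule.
6 years from 2024-02-11 is 2030-02-11.
The pending related arbitration from 2026-10-24 to 2026-12-08 tolled the period for 45 days, extending the deadline to 2030-03-28.
Nothing else in the chronology tolls or restarts the period.
Filing on 2030-06-22 missed the 2030-03-28 deadline — the action is time-barred.

TIME-BARRED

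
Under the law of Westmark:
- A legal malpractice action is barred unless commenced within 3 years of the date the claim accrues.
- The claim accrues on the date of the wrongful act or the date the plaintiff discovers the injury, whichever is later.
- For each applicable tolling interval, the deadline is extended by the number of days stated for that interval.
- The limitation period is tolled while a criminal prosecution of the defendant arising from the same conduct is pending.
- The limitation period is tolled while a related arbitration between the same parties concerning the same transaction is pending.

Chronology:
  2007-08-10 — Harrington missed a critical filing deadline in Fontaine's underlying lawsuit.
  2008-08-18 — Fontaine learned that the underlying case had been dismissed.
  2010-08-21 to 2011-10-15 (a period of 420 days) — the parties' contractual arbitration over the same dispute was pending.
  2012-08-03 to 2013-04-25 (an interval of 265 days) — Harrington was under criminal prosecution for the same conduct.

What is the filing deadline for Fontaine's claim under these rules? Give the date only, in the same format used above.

2013-07-03

Because discovery on 2008-08-18 post-dates the 2007-08-10 act, accrual under the later-of rule falls on 2008-08-18.
Adding the 3 years base period to 2008-08-18 gives a deadline of 2011-08-18, before any tolling.
The period was tolled for 420 days by the pending related arbitration (2010-08-21 to 2011-10-15), pushing the deadline to 2012-10-11.
Because the pending criminal prosecution ran from 2012-08-03 to 2013-04-25, the deadline is extended by 265 days to 2013-07-03.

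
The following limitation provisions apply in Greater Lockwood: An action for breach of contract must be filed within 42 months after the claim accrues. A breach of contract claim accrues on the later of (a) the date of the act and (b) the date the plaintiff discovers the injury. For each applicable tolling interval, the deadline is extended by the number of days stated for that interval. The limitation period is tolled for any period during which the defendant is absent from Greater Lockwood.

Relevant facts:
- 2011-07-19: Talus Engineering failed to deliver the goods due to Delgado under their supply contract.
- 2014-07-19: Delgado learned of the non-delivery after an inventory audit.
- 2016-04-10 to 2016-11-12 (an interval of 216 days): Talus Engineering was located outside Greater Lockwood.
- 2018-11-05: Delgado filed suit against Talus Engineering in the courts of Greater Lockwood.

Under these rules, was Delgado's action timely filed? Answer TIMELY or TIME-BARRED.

Because discovery on 2014-07-19 post-dates the 2011-07-19 act, accrual under the later-of rule falls on 2014-07-19.
The untolled deadline — 42 months after 2014-07-19 — is 2018-01-19.
The defendant's absence from the jurisdiction from 2016-04-10 to 2016-11-12 tolled the period for 216 days, extending the deadline to 2018-08-23.
Filing on 2018-11-05 missed the 2018-08-23 deadline — the action is time-barred.

TIME-BARRED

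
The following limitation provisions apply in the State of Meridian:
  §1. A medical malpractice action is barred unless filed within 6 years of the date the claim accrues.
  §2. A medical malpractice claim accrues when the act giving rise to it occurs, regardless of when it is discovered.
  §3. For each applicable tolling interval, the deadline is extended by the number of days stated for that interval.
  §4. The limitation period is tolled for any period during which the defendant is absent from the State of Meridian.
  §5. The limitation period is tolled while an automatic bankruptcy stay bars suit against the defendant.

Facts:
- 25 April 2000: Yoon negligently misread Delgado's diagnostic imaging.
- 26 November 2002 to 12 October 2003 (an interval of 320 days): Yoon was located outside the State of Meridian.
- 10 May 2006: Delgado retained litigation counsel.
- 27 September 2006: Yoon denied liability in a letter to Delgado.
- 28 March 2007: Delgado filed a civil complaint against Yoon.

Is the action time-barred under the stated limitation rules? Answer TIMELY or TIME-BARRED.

TIME-BARRED

The claim accrued on 25 April 2000, when the wrongful act occurred.
6 years from 25 April 2000 is 25 April 2006.
The defendant's absence from the jurisdiction from 26 November 2002 to 12 October 2003 tolled the period for 320 days, extending the deadline to 11 March 2007.
None of the other events listed affects the running of the period under the stated rules.
Delgado filed on 28 March 2007, after the 11 March 2007 deadline, so the action is time-barred.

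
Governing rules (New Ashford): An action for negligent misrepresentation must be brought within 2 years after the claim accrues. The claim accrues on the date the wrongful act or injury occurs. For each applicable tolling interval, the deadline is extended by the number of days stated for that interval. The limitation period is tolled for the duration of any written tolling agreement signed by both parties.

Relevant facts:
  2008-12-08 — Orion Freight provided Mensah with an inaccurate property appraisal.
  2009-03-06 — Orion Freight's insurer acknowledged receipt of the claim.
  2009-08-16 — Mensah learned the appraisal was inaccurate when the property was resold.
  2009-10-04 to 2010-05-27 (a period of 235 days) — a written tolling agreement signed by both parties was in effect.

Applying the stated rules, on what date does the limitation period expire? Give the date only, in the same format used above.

Because the rule ties accrual to occurrence, the claim accrued on 2008-12-08, not on the 2009-08-16 discovery date.
The untolled deadline — 2 years after 2008-12-08 — is 2010-12-08.
Because the written tolling agreement ran from 2009-10-04 to 2010-05-27, the deadline is extended by 235 days to 2011-07-31.
The other events in the timeline have no effect on the limitation period under the stated rules.

2011-07-31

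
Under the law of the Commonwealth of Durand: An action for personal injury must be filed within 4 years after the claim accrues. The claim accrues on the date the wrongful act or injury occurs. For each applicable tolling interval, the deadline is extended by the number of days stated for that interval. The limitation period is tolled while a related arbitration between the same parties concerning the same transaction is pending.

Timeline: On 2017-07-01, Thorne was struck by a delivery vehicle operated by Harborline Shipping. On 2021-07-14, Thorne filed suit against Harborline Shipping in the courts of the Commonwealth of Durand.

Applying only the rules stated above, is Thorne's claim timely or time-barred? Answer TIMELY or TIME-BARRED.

The limitation period began to run on 2017-07-01.
Adding the 4 years base period to 2017-07-01 gives a deadline of 2021-07-01, before any tolling.
Thorne filed on 2021-07-14, after the 2021-07-01 deadline, so the action is time-barred.

TIME-BARRED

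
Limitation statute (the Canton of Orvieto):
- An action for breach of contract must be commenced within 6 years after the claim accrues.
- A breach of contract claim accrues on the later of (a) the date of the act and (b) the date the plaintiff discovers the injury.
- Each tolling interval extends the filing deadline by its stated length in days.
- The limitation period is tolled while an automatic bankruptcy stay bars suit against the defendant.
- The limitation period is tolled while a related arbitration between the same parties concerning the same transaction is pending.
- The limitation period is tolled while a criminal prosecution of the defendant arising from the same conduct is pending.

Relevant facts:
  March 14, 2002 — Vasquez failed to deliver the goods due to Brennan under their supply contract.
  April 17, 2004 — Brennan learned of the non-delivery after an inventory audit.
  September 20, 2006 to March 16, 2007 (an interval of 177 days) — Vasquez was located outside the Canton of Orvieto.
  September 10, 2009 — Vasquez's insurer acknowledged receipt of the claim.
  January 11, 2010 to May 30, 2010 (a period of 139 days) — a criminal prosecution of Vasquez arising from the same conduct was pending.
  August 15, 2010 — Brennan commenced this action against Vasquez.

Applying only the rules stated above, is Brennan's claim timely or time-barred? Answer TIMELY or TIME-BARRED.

TIMELY

Because discovery on April 17, 2004 post-dates the March 14, 2002 act, accrual under the later-of rule falls on April 17, 2004.
Adding the 6 years base period to April 17, 2004 gives a deadline of April 17, 2010, before any tolling.
The pending criminal prosecution from January 11, 2010 to May 30, 2010 tolled the period for 139 days, extending the deadline to September 3, 2010.
The defendant's absence from the jurisdiction from September 20, 2006 to March 16, 2007 does not toll the period, because no stated rule makes the defendant's absence a tolling event.
None of the other events listed affects the running of the period under the stated rules.
Brennan filed on August 15, 2010, before the September 3, 2010 deadline, so the action is timely.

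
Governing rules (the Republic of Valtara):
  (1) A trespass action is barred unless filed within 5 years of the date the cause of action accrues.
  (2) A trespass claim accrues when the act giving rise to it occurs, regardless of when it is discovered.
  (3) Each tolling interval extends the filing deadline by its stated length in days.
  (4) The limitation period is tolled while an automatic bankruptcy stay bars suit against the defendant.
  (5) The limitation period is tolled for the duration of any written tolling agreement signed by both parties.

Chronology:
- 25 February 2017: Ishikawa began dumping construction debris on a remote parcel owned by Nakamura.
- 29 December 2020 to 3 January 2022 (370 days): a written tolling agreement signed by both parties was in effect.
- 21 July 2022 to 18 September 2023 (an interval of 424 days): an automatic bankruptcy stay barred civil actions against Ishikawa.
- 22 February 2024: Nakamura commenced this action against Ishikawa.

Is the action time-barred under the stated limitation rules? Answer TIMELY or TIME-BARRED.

The limitation period began to run on 25 February 2017.
Adding the 5 years base period to 25 February 2017 gives a deadline of 25 February 2022, before any tolling.
The written tolling agreement from 29 December 2020 to 3 January 2022 tolled the period for 370 days, extending the deadline to 2 March 2023.
Because the automatic bankruptcy stay ran from 21 July 2022 to 18 September 2023, the deadline is extended by 424 days to 29 April 2024.
Filing on 22 February 2024 beat the 29 April 2024 deadline — the action is timely.

TIMELY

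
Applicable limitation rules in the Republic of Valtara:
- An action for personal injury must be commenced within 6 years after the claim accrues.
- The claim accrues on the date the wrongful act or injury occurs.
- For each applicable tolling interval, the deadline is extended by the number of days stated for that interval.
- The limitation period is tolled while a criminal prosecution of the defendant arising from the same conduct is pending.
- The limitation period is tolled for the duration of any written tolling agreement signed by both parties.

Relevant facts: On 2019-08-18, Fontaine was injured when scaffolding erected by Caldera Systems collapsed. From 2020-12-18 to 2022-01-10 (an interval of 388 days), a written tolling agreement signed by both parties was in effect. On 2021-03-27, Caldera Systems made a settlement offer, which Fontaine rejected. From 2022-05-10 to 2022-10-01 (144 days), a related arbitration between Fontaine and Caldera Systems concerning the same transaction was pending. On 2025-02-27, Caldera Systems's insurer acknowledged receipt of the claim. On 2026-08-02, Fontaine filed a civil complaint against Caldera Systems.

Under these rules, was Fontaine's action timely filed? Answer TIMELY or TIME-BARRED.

TIMELY

The claim accrued on 2019-08-18, the date of the act.
The untolled deadline — 6 years after 2019-08-18 — is 2025-08-18.
The period was tolled for 388 days by the written tolling agreement (2020-12-18 to 2022-01-10), pushing the deadline to 2026-09-10.
No stated provision tolls the period for a pending arbitration, so the interval from 2022-05-10 to 2022-10-01 has no effect on the deadline.
The other events in the timeline have no effect on the limitation period under the stated rules.
The 2026-08-02 filing precedes the 2026-09-10 deadline; the claim is timely.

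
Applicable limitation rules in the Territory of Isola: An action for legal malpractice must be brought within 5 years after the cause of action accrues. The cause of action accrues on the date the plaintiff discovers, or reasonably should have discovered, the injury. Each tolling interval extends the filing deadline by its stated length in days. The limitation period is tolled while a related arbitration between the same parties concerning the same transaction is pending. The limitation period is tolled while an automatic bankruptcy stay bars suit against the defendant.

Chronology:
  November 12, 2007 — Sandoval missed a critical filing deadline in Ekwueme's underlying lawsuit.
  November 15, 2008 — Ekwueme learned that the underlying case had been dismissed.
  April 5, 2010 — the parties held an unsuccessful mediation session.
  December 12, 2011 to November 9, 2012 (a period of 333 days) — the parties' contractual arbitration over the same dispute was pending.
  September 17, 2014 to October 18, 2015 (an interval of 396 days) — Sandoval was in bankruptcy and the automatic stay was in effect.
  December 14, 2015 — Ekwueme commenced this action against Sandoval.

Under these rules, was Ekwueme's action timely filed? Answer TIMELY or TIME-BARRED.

Under the discovery rule, the claim accrued on November 15, 2008, when Ekwueme discovered the injury — not on the November 12, 2007 date of the underlying act.
Adding the 5 years base period to November 15, 2008 gives a deadline of November 15, 2013, before any tolling.
Because the pending related arbitration ran from December 12, 2011 to November 9, 2012, the deadline is extended by 333 days to October 14, 2014.
Because the automatic bankruptcy stay ran from September 17, 2014 to October 18, 2015, the deadline is extended by 396 days to November 14, 2015.
Nothing else in the chronology tolls or restarts the period.
The December 14, 2015 filing falls after the November 14, 2015 deadline; the claim is time-barred.

TIME-BARRED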